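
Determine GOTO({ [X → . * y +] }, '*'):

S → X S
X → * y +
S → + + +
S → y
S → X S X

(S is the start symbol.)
{ [X → * . y +] }

GOTO(I, '*') = CLOSURE({ [A → αX.β] : [A → α.Xβ] ∈ I, X = '*' })

Items with dot before '*', with the dot advanced:
  [X → . * y +] → [X → * . y +]
Closure adds nothing (no advanced item has the dot before a non-terminal).

GOTO = { [X → * . y +] }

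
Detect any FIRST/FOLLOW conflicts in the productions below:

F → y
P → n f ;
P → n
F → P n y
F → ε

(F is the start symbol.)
A FIRST/FOLLOW conflict occurs when a non-terminal N has a nullable alternative N → β (β ⇒* ε) and another alternative N → α with FIRST(α) ∩ FOLLOW(N) ≠ ∅: on such a lookahead the parser cannot decide between expanding α and letting N vanish via β.

Nullable non-terminals: F.
FIRST sets used below: FIRST(P) = { 'n' }

F: nullable alternative(s) F → ε; FOLLOW(F) = { $ }
  F → y: FIRST \ {ε} = { 'y' } — disjoint from FOLLOW(F)
  F → P n y: FIRST \ {ε} = { 'n' } — disjoint from FOLLOW(F)
  F → ε: FIRST \ {ε} = { } — this is the only nullable alternative, skip

P has no nullable alternative, so no FIRST/FOLLOW check is needed there.

No FIRST/FOLLOW conflicts found.

Answer: No FIRST/FOLLOW conflicts.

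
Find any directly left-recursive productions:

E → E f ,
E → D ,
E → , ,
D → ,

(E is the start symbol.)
Direct left recursion occurs when N → N α for some non-terminal N (the right-hand side begins with the left-hand side itself).

E → E f ,: LEFT RECURSIVE (starts with E)
E → D ,: starts with D
E → , ,: starts with ','
D → ,: starts with ','

The grammar has direct left recursion on: E.

Answer: Yes, E is left-recursive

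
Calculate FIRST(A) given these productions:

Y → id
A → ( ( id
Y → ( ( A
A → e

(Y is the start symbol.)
{ '(', 'e' }

To compute FIRST(A), examine every production with A on the left-hand side, reading each right-hand side left to right until a non-nullable symbol is reached.

From A → ( ( id:
  - '(' is a terminal: add '(' and stop
From A → e:
  - e is a terminal: add 'e' and stop

Collecting: FIRST(A) = { '(', 'e' }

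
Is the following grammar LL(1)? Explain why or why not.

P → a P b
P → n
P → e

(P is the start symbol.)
A grammar is LL(1) if for each non-terminal N with multiple productions, the predict sets of those productions are pairwise disjoint, where PREDICT(N → α) = (FIRST(α) \ {ε}) ∪ (FOLLOW(N) if α ⇒* ε).

For P:
  PREDICT(P → a P b) = { 'a' }
  PREDICT(P → n) = { 'n' }
  PREDICT(P → e) = { 'e' }

All predict sets are disjoint. The grammar IS LL(1).

Answer: Yes, the grammar is LL(1).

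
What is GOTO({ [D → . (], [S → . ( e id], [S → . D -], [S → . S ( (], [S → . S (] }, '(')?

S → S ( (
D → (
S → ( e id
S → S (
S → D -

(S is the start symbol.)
GOTO(I, '(') = CLOSURE({ [A → αX.β] : [A → α.Xβ] ∈ I, X = '(' })

Items with dot before '(', with the dot advanced:
  [D → . (] → [D → ( .]
  [S → . ( e id] → [S → ( . e id]
Closure adds nothing (no advanced item has the dot before a non-terminal).

GOTO = { [D → ( .], [S → ( . e id] }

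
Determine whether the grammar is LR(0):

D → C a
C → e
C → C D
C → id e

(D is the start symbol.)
Yes, the grammar is LR(0)

Augment with D' → D and build the canonical LR(0) collection (I0 = CLOSURE({[D' → . D]}), then GOTO on every symbol after a dot until no new states appear). It has 8 states:
  I0: { [C → . C D], [C → . e], [C → . id e], [D → . C a], [D' → . D] }  — shift
  I1: { [C → . C D], [C → . e], [C → . id e], [C → C . D], [D → . C a], [D → C . a] }  — shift
  I2: { [D' → D .] }  — accept
  I3: { [C → e .] }  — reduce
  I4: { [C → id . e] }  — shift
  I5: { [C → id e .] }  — reduce
  I6: { [C → C D .] }  — reduce
  I7: { [D → C a .] }  — reduce

Every state is either a pure shift/goto state or contains exactly one complete item and nothing to shift — no conflicts. The grammar is LR(0).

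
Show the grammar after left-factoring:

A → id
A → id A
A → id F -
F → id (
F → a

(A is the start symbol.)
A → id A'
A' → ε
A' → A
A' → F -
F → id (
F → a

Left-factoring transforms A → αβ₁ | αβ₂ into A → αA' and A' → β₁ | β₂
(α is the longest common prefix among the alternatives). Repeat until
no nonterminal has two alternatives with a common prefix.

Round 1: A has alternatives sharing prefix 'id'. Introduce A': A → id A'
  Add: A' → ε
  Add: A' → A
  Add: A' → F -

No remaining common prefixes — done.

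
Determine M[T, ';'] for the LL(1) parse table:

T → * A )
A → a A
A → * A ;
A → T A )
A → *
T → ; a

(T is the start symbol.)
To find M[T, ';'], we find productions for T where ';' is in the predict set (PREDICT(N → α) = (FIRST(α) \ {ε}) ∪ (FOLLOW(N) if α ⇒* ε)).

T → * A ): PREDICT = { '*' }
T → ; a: PREDICT = { ';' }
  ';' is in predict set, so this production goes in M[T, ';']

M[T, ';'] = T → ; a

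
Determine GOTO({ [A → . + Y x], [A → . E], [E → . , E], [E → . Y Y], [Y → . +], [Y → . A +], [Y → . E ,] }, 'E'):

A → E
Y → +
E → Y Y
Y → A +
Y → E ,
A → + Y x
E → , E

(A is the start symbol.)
GOTO(I, 'E') = CLOSURE({ [A → αX.β] : [A → α.Xβ] ∈ I, X = 'E' })

Items with dot before 'E', with the dot advanced:
  [A → . E] → [A → E .]
  [Y → . E ,] → [Y → E . ,]
Closure adds nothing (no advanced item has the dot before a non-terminal).

GOTO = { [A → E .], [Y → E . ,] }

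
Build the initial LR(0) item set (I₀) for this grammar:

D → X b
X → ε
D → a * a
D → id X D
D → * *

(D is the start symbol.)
{ [D → . * *], [D → . X b], [D → . a * a], [D → . id X D], [D' → . D], [X → .] }

First, augment the grammar with D' → D
I₀ = CLOSURE({ [D' → . D] }):
  [D' → . D] has the dot before D: add [D → . X b], [D → . a * a], [D → . id X D], [D → . * *]
  [D → . X b] has the dot before X: add [X → .]
No further items can be added.

I₀ = { [D → . * *], [D → . X b], [D → . a * a], [D → . id X D], [D' → . D], [X → .] }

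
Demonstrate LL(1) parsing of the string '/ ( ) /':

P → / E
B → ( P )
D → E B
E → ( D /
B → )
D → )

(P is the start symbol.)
LL(1) parsing maintains a stack (initially the start symbol over $) and the input. At each step: if the stack top is a terminal, match it against the current input token; if it is a non-terminal N, replace it with the RHS of M[N, lookahead] (the unique production whose predict set contains the lookahead).

Stack is shown with the top on the left.

Stack    Input      Action
--------------------------
P $      / ( ) / $  output P → / E
/ E $    / ( ) / $  match '/'
E $      ( ) / $    output E → ( D /
( D / $  ( ) / $    match '('
D / $    ) / $      output D → )
) / $    ) / $      match ')'
/ $      / $        match '/'
$        $          accept

The string is accepted.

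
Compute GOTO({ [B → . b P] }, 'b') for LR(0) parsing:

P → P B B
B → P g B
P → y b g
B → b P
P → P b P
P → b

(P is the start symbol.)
{ [B → b . P], [P → . P B B], [P → . P b P], [P → . b], [P → . y b g] }

GOTO(I, 'b') = CLOSURE({ [A → αX.β] : [A → α.Xβ] ∈ I, X = 'b' })

Items with dot before 'b', with the dot advanced:
  [B → . b P] → [B → b . P]
Closure of the advanced items:
  [B → b . P] has the dot before P: add [P → . P B B], [P → . y b g], [P → . P b P], [P → . b]

GOTO = { [B → b . P], [P → . P B B], [P → . P b P], [P → . b], [P → . y b g] }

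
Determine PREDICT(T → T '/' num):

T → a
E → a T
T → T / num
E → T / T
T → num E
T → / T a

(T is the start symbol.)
{ '/', 'a', 'num' }

PREDICT(T → T '/' num) = (FIRST(RHS) \ {ε}) ∪ (FOLLOW(T) if ε ∈ FIRST(RHS), i.e. RHS ⇒* ε)
FIRST(T) = { '/', 'a', 'num' }
FIRST(T '/' num) = { '/', 'a', 'num' }
ε ∉ FIRST(T '/' num), so FOLLOW(T) is not added.
PREDICT(T → T '/' num) = { '/', 'a', 'num' }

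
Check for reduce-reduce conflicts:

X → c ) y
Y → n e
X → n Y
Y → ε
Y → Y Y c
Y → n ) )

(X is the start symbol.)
Yes — I4: [X → n Y .] vs [Y → .]

Augment with X' → X and build the canonical LR(0) collection (I0 = CLOSURE({[X' → . X]}), then GOTO on every symbol after a dot until no new states appear). It has 13 states:
  I0: { [X → . c ) y], [X → . n Y], [X' → . X] }  — shift
  I1: { [X' → X .] }  — accept
  I2: { [X → c . ) y] }  — shift
  I3: { [X → n . Y], [Y → . Y Y c], [Y → . n ) )], [Y → . n e], [Y → .] }  — shift, reduce
  I4: { [X → n Y .], [Y → . Y Y c], [Y → . n ) )], [Y → . n e], [Y → .], [Y → Y . Y c] }  — shift, 2 reduces
  I5: { [Y → n . ) )], [Y → n . e] }  — shift
  I6: { [Y → n ) . )] }  — shift
  I7: { [Y → n e .] }  — reduce
  I8: { [Y → n ) ) .] }  — reduce
  I9: { [Y → . Y Y c], [Y → . n ) )], [Y → . n e], [Y → .], [Y → Y . Y c], [Y → Y Y . c] }  — shift, reduce
  I10: { [Y → Y Y c .] }  — reduce
  I11: { [X → c ) . y] }  — shift
  I12: { [X → c ) y .] }  — reduce

I4 contains complete items [X → n Y .], [Y → .] — reduce-reduce conflict.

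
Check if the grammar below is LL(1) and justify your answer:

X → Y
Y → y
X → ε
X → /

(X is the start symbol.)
A grammar is LL(1) if for each non-terminal N with multiple productions, the predict sets of those productions are pairwise disjoint, where PREDICT(N → α) = (FIRST(α) \ {ε}) ∪ (FOLLOW(N) if α ⇒* ε).

Relevant sets:
  FIRST(Y) = { 'y' }
  FOLLOW(X) = { $ }

For X:
  PREDICT(X → Y) = { 'y' }
  PREDICT(X → ε) = { $ }
  PREDICT(X → '/') = { '/' }
Y has a single production, so nothing to check there.

All predict sets are disjoint. The grammar IS LL(1).

Answer: Yes, the grammar is LL(1).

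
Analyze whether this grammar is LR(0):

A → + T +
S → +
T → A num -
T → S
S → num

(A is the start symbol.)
A grammar is LR(0) if no state in the canonical LR(0) collection has:
  - both a shift item (dot before a terminal) and a complete item (shift-reduce conflict), or
  - two or more complete items (reduce-reduce conflict; the accept item [A' → A .] counts as a complete item here).

Augment with A' → A and build the canonical LR(0) collection (I0 = CLOSURE({[A' → . A]}), then GOTO on every symbol after a dot until no new states appear). It has 11 states:
  I0: { [A → . + T +], [A' → . A] }  — shift
  I1: { [A → + . T +], [A → . + T +], [S → . +], [S → . num], [T → . A num -], [T → . S] }  — shift
  I2: { [A' → A .] }  — accept
  I3: { [A → + . T +], [A → . + T +], [S → + .], [S → . +], [S → . num], [T → . A num -], [T → . S] }  — shift, reduce
  I4: { [T → A . num -] }  — shift
  I5: { [T → S .] }  — reduce
  I6: { [A → + T . +] }  — shift
  I7: { [S → num .] }  — reduce
  I8: { [A → + T + .] }  — reduce
  I9: { [T → A num . -] }  — shift
  I10: { [T → A num - .] }  — reduce

Conflict in state I3:
  Shift-reduce conflict between [S → + .] and [A → . + T +]
So the grammar is NOT LR(0).

Answer: No. Shift-reduce conflict between [S → + .] and [A → . + T +]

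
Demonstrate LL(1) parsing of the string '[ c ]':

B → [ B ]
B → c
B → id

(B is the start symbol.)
Stack is shown with the top on the left.

Stack    Input    Action
------------------------
B $      [ c ] $  output B → [ B ]
[ B ] $  [ c ] $  match '['
B ] $    c ] $    output B → c
c ] $    c ] $    match 'c'
] $      ] $      match ']'
$        $        accept

The string is accepted.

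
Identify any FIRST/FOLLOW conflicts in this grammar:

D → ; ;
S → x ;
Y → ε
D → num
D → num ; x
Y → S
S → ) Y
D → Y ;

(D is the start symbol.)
No FIRST/FOLLOW conflicts.

A FIRST/FOLLOW conflict occurs when a non-terminal N has a nullable alternative N → β (β ⇒* ε) and another alternative N → α with FIRST(α) ∩ FOLLOW(N) ≠ ∅: on such a lookahead the parser cannot decide between expanding α and letting N vanish via β.

Nullable non-terminals: Y.
FIRST sets used below: FIRST(S) = { ')', 'x' }

Y: nullable alternative(s) Y → ε; FOLLOW(Y) = { ';' }
  Y → ε: FIRST \ {ε} = { } — this is the only nullable alternative, skip
  Y → S: FIRST \ {ε} = { ')', 'x' } — disjoint from FOLLOW(Y)

D, S have no nullable alternative, so no FIRST/FOLLOW check is needed there.

No FIRST/FOLLOW conflicts found.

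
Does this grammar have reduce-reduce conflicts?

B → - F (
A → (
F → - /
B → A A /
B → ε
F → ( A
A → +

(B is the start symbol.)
Augment with B' → B and build the canonical LR(0) collection (I0 = CLOSURE({[B' → . B]}), then GOTO on every symbol after a dot until no new states appear). It has 14 states:
  I0: { [A → . (], [A → . +], [B → . - F (], [B → . A A /], [B → .], [B' → . B] }  — shift, reduce
  I1: { [A → ( .] }  — reduce
  I2: { [A → + .] }  — reduce
  I3: { [B → - . F (], [F → . ( A], [F → . - /] }  — shift
  I4: { [A → . (], [A → . +], [B → A . A /] }  — shift
  I5: { [B' → B .] }  — accept
  I6: { [B → A A . /] }  — shift
  I7: { [B → A A / .] }  — reduce
  I8: { [A → . (], [A → . +], [F → ( . A] }  — shift
  I9: { [F → - . /] }  — shift
  I10: { [B → - F . (] }  — shift
  I11: { [B → - F ( .] }  — reduce
  I12: { [F → - / .] }  — reduce
  I13: { [F → ( A .] }  — reduce

No state contains more than one complete item.

Answer: No reduce-reduce conflicts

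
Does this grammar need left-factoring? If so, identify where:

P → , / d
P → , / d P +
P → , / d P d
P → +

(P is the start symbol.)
Yes, P has productions with common prefix ', / d'

Left-factoring is needed when two productions for the same non-terminal
share a common prefix on the right-hand side.

Productions for P:
  P → , / d
  P → , / d P +
  P → , / d P d
  P → +

Found common prefix ', / d' in productions for P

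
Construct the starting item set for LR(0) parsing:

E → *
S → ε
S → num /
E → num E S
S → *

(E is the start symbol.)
{ [E → . *], [E → . num E S], [E' → . E] }

First, augment the grammar with E' → E
I₀ = CLOSURE({ [E' → . E] }):
  [E' → . E] has the dot before E: add [E → . *], [E → . num E S]
No further items can be added.

I₀ = { [E → . *], [E → . num E S], [E' → . E] }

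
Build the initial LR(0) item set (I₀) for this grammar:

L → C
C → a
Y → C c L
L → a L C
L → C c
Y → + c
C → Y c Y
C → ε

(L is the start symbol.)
First, augment the grammar with L' → L
I₀ = CLOSURE({ [L' → . L] }):
  [L' → . L] has the dot before L: add [L → . C], [L → . a L C], [L → . C c]
  [L → . C] has the dot before C: add [C → . a], [C → . Y c Y], [C → .]
  [C → . Y c Y] has the dot before Y: add [Y → . C c L], [Y → . + c]
No further items can be added.

I₀ = { [C → . Y c Y], [C → . a], [C → .], [L → . C c], [L → . C], [L → . a L C], [L' → . L], [Y → . + c], [Y → . C c L] }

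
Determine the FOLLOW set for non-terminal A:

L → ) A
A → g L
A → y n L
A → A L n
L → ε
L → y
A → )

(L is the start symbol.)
{ $, ')', 'n', 'y' }

To compute FOLLOW(A), find every occurrence of A on a right-hand side N → α A β: add FIRST(β) \ {ε}, and if β is empty or nullable also add FOLLOW(N). Iterate to a fixed point.

In L → ) A: A is at the end, add FOLLOW(L)
In A → A L n: A is followed by L n, add FIRST(L n) \ {ε} = { ')', 'n', 'y' }

The FOLLOW sets referred to above (computed the same way, to a fixed point):
  FOLLOW(L) = { $, ')', 'n', 'y' }

Taking the union: FOLLOW(A) = { $, ')', 'n', 'y' }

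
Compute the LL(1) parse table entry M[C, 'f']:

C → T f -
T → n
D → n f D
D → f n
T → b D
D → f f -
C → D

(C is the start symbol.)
To find M[C, 'f'], we find productions for C where 'f' is in the predict set (PREDICT(N → α) = (FIRST(α) \ {ε}) ∪ (FOLLOW(N) if α ⇒* ε)).

Relevant sets:
  FIRST(T) = { 'b', 'n' }
  FIRST(D) = { 'f', 'n' }

C → T f -: PREDICT = { 'b', 'n' }
C → D: PREDICT = { 'f', 'n' }
  'f' is in predict set, so this production goes in M[C, 'f']

M[C, 'f'] = C → D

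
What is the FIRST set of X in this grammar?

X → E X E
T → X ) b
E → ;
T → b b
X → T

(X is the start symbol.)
FIRST sets of the other non-terminals involved (by the same procedure, iterated to a fixed point):
  FIRST(E) = { ';' }
  FIRST(T) = { ';', 'b' }

From X → E X E:
  - E is a non-terminal: add FIRST(E) \ {ε} = { ';' }
    E is not nullable, so stop
From X → T:
  - T is a non-terminal: add FIRST(T) \ {ε} = { ';', 'b' }
    T is not nullable, so stop

Collecting: FIRST(X) = { ';', 'b' }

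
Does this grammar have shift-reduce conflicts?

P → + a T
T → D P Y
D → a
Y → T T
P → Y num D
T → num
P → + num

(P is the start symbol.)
No shift-reduce conflicts

A shift-reduce conflict occurs when an LR(0) state has both:
  - a complete (reduce) item [A → α .] (dot at the end), and
  - a shift item [B → β . c γ] (dot before a terminal).

Augment with P' → P and build the canonical LR(0) collection (I0 = CLOSURE({[P' → . P]}), then GOTO on every symbol after a dot until no new states appear). It has 16 states:
  I0: { [D → . a], [P → . + a T], [P → . + num], [P → . Y num D], [P' → . P], [T → . D P Y], [T → . num], [Y → . T T] }  — shift
  I1: { [P → + . a T], [P → + . num] }  — shift
  I2: { [D → . a], [P → . + a T], [P → . + num], [P → . Y num D], [T → . D P Y], [T → . num], [T → D . P Y], [Y → . T T] }  — shift
  I3: { [P' → P .] }  — accept
  I4: { [D → . a], [T → . D P Y], [T → . num], [Y → T . T] }  — shift
  I5: { [P → Y . num D] }  — shift
  I6: { [D → a .] }  — reduce
  I7: { [T → num .] }  — reduce
  I8: { [D → . a], [P → Y num . D] }  — shift
  I9: { [P → Y num D .] }  — reduce
  I10: { [Y → T T .] }  — reduce
  I11: { [D → . a], [T → . D P Y], [T → . num], [T → D P . Y], [Y → . T T] }  — shift
  I12: { [T → D P Y .] }  — reduce
  I13: { [D → . a], [P → + a . T], [T → . D P Y], [T → . num] }  — shift
  I14: { [P → + num .] }  — reduce
  I15: { [P → + a T .] }  — reduce

No state contains both a complete item and a shift item.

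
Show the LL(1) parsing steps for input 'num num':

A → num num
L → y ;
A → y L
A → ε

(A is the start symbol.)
Stack is shown with the top on the left.

Stack      Input      Action
----------------------------
A $        num num $  output A → num num
num num $  num num $  match 'num'
num $      num $      match 'num'
$          $          accept

The string is accepted.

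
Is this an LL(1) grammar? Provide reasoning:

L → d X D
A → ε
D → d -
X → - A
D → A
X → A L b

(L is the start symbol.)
Yes, the grammar is LL(1).

A grammar is LL(1) if for each non-terminal N with multiple productions, the predict sets of those productions are pairwise disjoint, where PREDICT(N → α) = (FIRST(α) \ {ε}) ∪ (FOLLOW(N) if α ⇒* ε).

Relevant sets:
  FIRST(A) = { ε }
  FIRST(L) = { 'd' }
  FOLLOW(D) = { $, 'b' }

For D:
  PREDICT(D → d '-') = { 'd' }
  PREDICT(D → A) = { $, 'b' }
For X:
  PREDICT(X → '-' A) = { '-' }
  PREDICT(X → A L b) = { 'd' }
L, A have a single production, so nothing to check there.

All predict sets are disjoint. The grammar IS LL(1).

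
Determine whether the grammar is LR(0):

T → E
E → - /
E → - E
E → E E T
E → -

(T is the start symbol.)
No. Shift-reduce conflict between [E → - .] and [E → . -]

A grammar is LR(0) if no state in the canonical LR(0) collection has:
  - both a shift item (dot before a terminal) and a complete item (shift-reduce conflict), or
  - two or more complete items (reduce-reduce conflict; the accept item [T' → T .] counts as a complete item here).

Augment with T' → T and build the canonical LR(0) collection (I0 = CLOSURE({[T' → . T]}), then GOTO on every symbol after a dot until no new states appear). It has 9 states:
  I0: { [E → . - /], [E → . - E], [E → . -], [E → . E E T], [T → . E], [T' → . T] }  — shift
  I1: { [E → - . /], [E → - . E], [E → - .], [E → . - /], [E → . - E], [E → . -], [E → . E E T] }  — shift, reduce
  I2: { [E → . - /], [E → . - E], [E → . -], [E → . E E T], [E → E . E T], [T → E .] }  — shift, reduce
  I3: { [T' → T .] }  — accept
  I4: { [E → . - /], [E → . - E], [E → . -], [E → . E E T], [E → E . E T], [E → E E . T], [T → . E] }  — shift
  I5: { [E → . - /], [E → . - E], [E → . -], [E → . E E T], [E → E . E T], [E → E E . T], [T → . E], [T → E .] }  — shift, reduce
  I6: { [E → E E T .] }  — reduce
  I7: { [E → - / .] }  — reduce
  I8: { [E → - E .], [E → . - /], [E → . - E], [E → . -], [E → . E E T], [E → E . E T] }  — shift, reduce

Conflict in state I1:
  Shift-reduce conflict between [E → - .] and [E → . -]
So the grammar is NOT LR(0).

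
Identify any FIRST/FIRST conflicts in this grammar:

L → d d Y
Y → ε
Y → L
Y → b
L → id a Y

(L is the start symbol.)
No FIRST/FIRST conflicts.

A FIRST/FIRST conflict occurs when two productions N → α and N → β for the same non-terminal have FIRST(α) ∩ FIRST(β) ≠ ∅ (with ε ∈ FIRST of a nullable right-hand side, so two nullable alternatives also conflict).

FIRST sets of the non-terminals at (or reachable through a nullable prefix from) the front of some alternative:
  FIRST(L) = { 'd', 'id' }

Productions for L:
  L → d d Y: FIRST = { 'd' }
  L → id a Y: FIRST = { 'id' }
Productions for Y:
  Y → ε: FIRST = { ε }
  Y → L: FIRST = { 'd', 'id' }
  Y → b: FIRST = { 'b' }

All alternatives of each non-terminal have pairwise disjoint FIRST sets.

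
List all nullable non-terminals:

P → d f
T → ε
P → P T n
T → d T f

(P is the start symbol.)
ε-productions: T → ε
So T is immediately nullable.
No further non-terminal can be added: every production for the remaining non-terminals contains a terminal or a non-nullable non-terminal.
Nullable = { 'T' }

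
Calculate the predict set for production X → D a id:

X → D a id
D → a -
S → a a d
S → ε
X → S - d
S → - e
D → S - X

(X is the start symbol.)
{ '-', 'a' }

PREDICT(X → D a id) = (FIRST(RHS) \ {ε}) ∪ (FOLLOW(X) if ε ∈ FIRST(RHS), i.e. RHS ⇒* ε)
FIRST(D) = { '-', 'a' }
FIRST(D a id) = { '-', 'a' }
ε ∉ FIRST(D a id), so FOLLOW(X) is not added.
PREDICT(X → D a id) = { '-', 'a' }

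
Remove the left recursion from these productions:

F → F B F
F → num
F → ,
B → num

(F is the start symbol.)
F is directly left-recursive. The standard transformation for
  A → A α₁ | ... | A α_m | β₁ | ... | β_n
is
  A  → β₁ A' | ... | β_n A'
  A' → α₁ A' | ... | α_m A' | ε

F → num becomes F → num F'
F → , becomes F → , F'
F → F B F becomes F' → B F F'
Add F' → ε

Productions for other non-terminals are unchanged:
  B → num

Resulting grammar:
F → num F'
F → , F'
F' → B F F'
F' → ε
B → num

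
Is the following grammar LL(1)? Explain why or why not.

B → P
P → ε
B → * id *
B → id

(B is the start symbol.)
Relevant sets:
  FIRST(P) = { ε }
  FOLLOW(B) = { $ }

For B:
  PREDICT(B → P) = { $ }
  PREDICT(B → '*' id '*') = { '*' }
  PREDICT(B → id) = { 'id' }
P has a single production, so nothing to check there.

All predict sets are disjoint. The grammar IS LL(1).

Answer: Yes, the grammar is LL(1).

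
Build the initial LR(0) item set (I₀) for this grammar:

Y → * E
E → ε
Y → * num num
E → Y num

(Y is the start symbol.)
{ [Y → . * E], [Y → . * num num], [Y' → . Y] }

First, augment the grammar with Y' → Y
I₀ = CLOSURE({ [Y' → . Y] }):
  [Y' → . Y] has the dot before Y: add [Y → . * E], [Y → . * num num]
No further items can be added.

I₀ = { [Y → . * E], [Y → . * num num], [Y' → . Y] }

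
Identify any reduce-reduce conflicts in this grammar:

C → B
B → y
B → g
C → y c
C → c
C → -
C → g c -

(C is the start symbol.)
A reduce-reduce conflict occurs when an LR(0) state has two complete items [A → α .] and [B → β .] — both call for a reduction, and with no lookahead the parser cannot choose between them.

Augment with C' → C and build the canonical LR(0) collection (I0 = CLOSURE({[C' → . C]}), then GOTO on every symbol after a dot until no new states appear). It has 10 states:
  I0: { [B → . g], [B → . y], [C → . -], [C → . B], [C → . c], [C → . g c -], [C → . y c], [C' → . C] }  — shift
  I1: { [C → - .] }  — reduce
  I2: { [C → B .] }  — reduce
  I3: { [C' → C .] }  — accept
  I4: { [C → c .] }  — reduce
  I5: { [B → g .], [C → g . c -] }  — shift, reduce
  I6: { [B → y .], [C → y . c] }  — shift, reduce
  I7: { [C → y c .] }  — reduce
  I8: { [C → g c . -] }  — shift
  I9: { [C → g c - .] }  — reduce

No state contains more than one complete item.

Answer: No reduce-reduce conflicts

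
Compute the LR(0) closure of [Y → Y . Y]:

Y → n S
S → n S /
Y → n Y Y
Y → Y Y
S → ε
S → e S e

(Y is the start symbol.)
{ [Y → . Y Y], [Y → . n S], [Y → . n Y Y], [Y → Y . Y] }

Start with: [Y → Y . Y]
  [Y → Y . Y] has the dot before Y: add [Y → . n S], [Y → . n Y Y], [Y → . Y Y]
No further items can be added.

CLOSURE = { [Y → . Y Y], [Y → . n S], [Y → . n Y Y], [Y → Y . Y] }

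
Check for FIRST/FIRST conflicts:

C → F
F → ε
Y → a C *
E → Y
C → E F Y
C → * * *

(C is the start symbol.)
No FIRST/FIRST conflicts.

A FIRST/FIRST conflict occurs when two productions N → α and N → β for the same non-terminal have FIRST(α) ∩ FIRST(β) ≠ ∅ (with ε ∈ FIRST of a nullable right-hand side, so two nullable alternatives also conflict).

FIRST sets of the non-terminals at (or reachable through a nullable prefix from) the front of some alternative:
  FIRST(F) = { ε }
  FIRST(E) = { 'a' }

Productions for C:
  C → F: FIRST = { ε }
  C → E F Y: FIRST = { 'a' }
  C → * * *: FIRST = { '*' }
F, Y, E have only one production, so no FIRST/FIRST conflict is possible there.

All alternatives of each non-terminal have pairwise disjoint FIRST sets.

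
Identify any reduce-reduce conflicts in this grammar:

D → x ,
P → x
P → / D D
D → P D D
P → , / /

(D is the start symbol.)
No reduce-reduce conflicts

A reduce-reduce conflict occurs when an LR(0) state has two complete items [A → α .] and [B → β .] — both call for a reduction, and with no lookahead the parser cannot choose between them.

Augment with D' → D and build the canonical LR(0) collection (I0 = CLOSURE({[D' → . D]}), then GOTO on every symbol after a dot until no new states appear). It has 13 states:
  I0: { [D → . P D D], [D → . x ,], [D' → . D], [P → . , / /], [P → . / D D], [P → . x] }  — shift
  I1: { [P → , . / /] }  — shift
  I2: { [D → . P D D], [D → . x ,], [P → . , / /], [P → . / D D], [P → . x], [P → / . D D] }  — shift
  I3: { [D' → D .] }  — accept
  I4: { [D → . P D D], [D → . x ,], [D → P . D D], [P → . , / /], [P → . / D D], [P → . x] }  — shift
  I5: { [D → x . ,], [P → x .] }  — shift, reduce
  I6: { [D → x , .] }  — reduce
  I7: { [D → . P D D], [D → . x ,], [D → P D . D], [P → . , / /], [P → . / D D], [P → . x] }  — shift
  I8: { [D → P D D .] }  — reduce
  I9: { [D → . P D D], [D → . x ,], [P → . , / /], [P → . / D D], [P → . x], [P → / D . D] }  — shift
  I10: { [P → / D D .] }  — reduce
  I11: { [P → , / . /] }  — shift
  I12: { [P → , / / .] }  — reduce

No state contains more than one complete item.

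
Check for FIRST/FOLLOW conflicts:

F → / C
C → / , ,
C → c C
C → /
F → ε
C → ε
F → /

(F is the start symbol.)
A FIRST/FOLLOW conflict occurs when a non-terminal N has a nullable alternative N → β (β ⇒* ε) and another alternative N → α with FIRST(α) ∩ FOLLOW(N) ≠ ∅: on such a lookahead the parser cannot decide between expanding α and letting N vanish via β.

Nullable non-terminals: C, F.

C: nullable alternative(s) C → ε; FOLLOW(C) = { $ }
  C → / , ,: FIRST \ {ε} = { '/' } — disjoint from FOLLOW(C)
  C → c C: FIRST \ {ε} = { 'c' } — disjoint from FOLLOW(C)
  C → /: FIRST \ {ε} = { '/' } — disjoint from FOLLOW(C)
  C → ε: FIRST \ {ε} = { } — this is the only nullable alternative, skip

F: nullable alternative(s) F → ε; FOLLOW(F) = { $ }
  F → / C: FIRST \ {ε} = { '/' } — disjoint from FOLLOW(F)
  F → ε: FIRST \ {ε} = { } — this is the only nullable alternative, skip
  F → /: FIRST \ {ε} = { '/' } — disjoint from FOLLOW(F)

No FIRST/FOLLOW conflicts found.

Answer: No FIRST/FOLLOW conflicts.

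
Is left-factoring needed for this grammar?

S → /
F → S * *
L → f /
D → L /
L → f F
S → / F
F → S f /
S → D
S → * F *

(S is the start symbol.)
Yes, S has productions with common prefix '/'; F has productions with common prefix 'S'; L has productions with common prefix 'f'

Left-factoring is needed when two productions for the same non-terminal
share a common prefix on the right-hand side.

Productions for S:
  S → /
  S → / F
  S → D
  S → * F *
Productions for F:
  F → S * *
  F → S f /
Productions for L:
  L → f /
  L → f F

Found common prefix '/' in productions for S
Found common prefix 'S' in productions for F
Found common prefix 'f' in productions for L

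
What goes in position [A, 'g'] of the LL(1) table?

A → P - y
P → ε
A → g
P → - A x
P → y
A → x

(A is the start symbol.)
A → g

To find M[A, 'g'], we find productions for A where 'g' is in the predict set (PREDICT(N → α) = (FIRST(α) \ {ε}) ∪ (FOLLOW(N) if α ⇒* ε)).

Relevant sets:
  FIRST(P) = { '-', 'y', ε }

A → P - y: PREDICT = { '-', 'y' }
A → g: PREDICT = { 'g' }
  'g' is in predict set, so this production goes in M[A, 'g']
A → x: PREDICT = { 'x' }

M[A, 'g'] = A → g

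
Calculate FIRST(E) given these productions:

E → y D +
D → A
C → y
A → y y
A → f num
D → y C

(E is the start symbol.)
{ 'y' }

To compute FIRST(E), examine every production with E on the left-hand side, reading each right-hand side left to right until a non-nullable symbol is reached.

From E → y D +:
  - y is a terminal: add 'y' and stop

Collecting: FIRST(E) = { 'y' }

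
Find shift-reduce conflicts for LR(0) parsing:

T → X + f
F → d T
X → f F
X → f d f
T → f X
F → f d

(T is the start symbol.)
Yes — I8: [F → f d .] vs [T → . f X]; I12: [X → f d f .] vs [F → . d T]

A shift-reduce conflict occurs when an LR(0) state has both:
  - a complete (reduce) item [A → α .] (dot at the end), and
  - a shift item [B → β . c γ] (dot before a terminal).

Augment with T' → T and build the canonical LR(0) collection (I0 = CLOSURE({[T' → . T]}), then GOTO on every symbol after a dot until no new states appear). It has 15 states:
  I0: { [T → . X + f], [T → . f X], [T' → . T], [X → . f F], [X → . f d f] }  — shift
  I1: { [T' → T .] }  — accept
  I2: { [T → X . + f] }  — shift
  I3: { [F → . d T], [F → . f d], [T → f . X], [X → . f F], [X → . f d f], [X → f . F], [X → f . d f] }  — shift
  I4: { [X → f F .] }  — reduce
  I5: { [T → f X .] }  — reduce
  I6: { [F → d . T], [T → . X + f], [T → . f X], [X → . f F], [X → . f d f], [X → f d . f] }  — shift
  I7: { [F → . d T], [F → . f d], [F → f . d], [X → f . F], [X → f . d f] }  — shift
  I8: { [F → d . T], [F → f d .], [T → . X + f], [T → . f X], [X → . f F], [X → . f d f], [X → f d . f] }  — shift, reduce
  I9: { [F → f . d] }  — shift
  I10: { [F → f d .] }  — reduce
  I11: { [F → d T .] }  — reduce
  I12: { [F → . d T], [F → . f d], [T → f . X], [X → . f F], [X → . f d f], [X → f . F], [X → f . d f], [X → f d f .] }  — shift, reduce
  I13: { [T → X + . f] }  — shift
  I14: { [T → X + f .] }  — reduce

I8 contains reduce item [F → f d .] and shift items [T → . f X], [X → . f F], [X → . f d f], [X → f d . f] — shift-reduce conflict.
I12 contains reduce item [X → f d f .] and shift items [F → . d T], [F → . f d], [X → . f F], [X → . f d f], [X → f . d f] — shift-reduce conflict.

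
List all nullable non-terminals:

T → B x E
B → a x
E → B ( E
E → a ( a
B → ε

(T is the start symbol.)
{ 'B' }

ε-productions: B → ε
So B is immediately nullable.
No further non-terminal can be added: every production for the remaining non-terminals contains a terminal or a non-nullable non-terminal.
Nullable = { 'B' }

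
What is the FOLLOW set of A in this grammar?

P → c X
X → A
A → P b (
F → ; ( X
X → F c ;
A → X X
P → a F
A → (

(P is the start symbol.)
{ $, '(', ';', 'a', 'b', 'c' }

To compute FOLLOW(A), find every occurrence of A on a right-hand side N → α A β: add FIRST(β) \ {ε}, and if β is empty or nullable also add FOLLOW(N). Iterate to a fixed point.

In X → A: A is at the end, add FOLLOW(X)

The FOLLOW sets referred to above (computed the same way, to a fixed point):
  FOLLOW(X) = { $, '(', ';', 'a', 'b', 'c' }

Taking the union: FOLLOW(A) = { $, '(', ';', 'a', 'b', 'c' }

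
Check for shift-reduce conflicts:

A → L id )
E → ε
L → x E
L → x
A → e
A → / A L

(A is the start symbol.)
A shift-reduce conflict occurs when an LR(0) state has both:
  - a complete (reduce) item [A → α .] (dot at the end), and
  - a shift item [B → β . c γ] (dot before a terminal).

Augment with A' → A and build the canonical LR(0) collection (I0 = CLOSURE({[A' → . A]}), then GOTO on every symbol after a dot until no new states appear). It has 11 states:
  I0: { [A → . / A L], [A → . L id )], [A → . e], [A' → . A], [L → . x E], [L → . x] }  — shift
  I1: { [A → . / A L], [A → . L id )], [A → . e], [A → / . A L], [L → . x E], [L → . x] }  — shift
  I2: { [A' → A .] }  — accept
  I3: { [A → L . id )] }  — shift
  I4: { [A → e .] }  — reduce
  I5: { [E → .], [L → x . E], [L → x .] }  — 2 reduces
  I6: { [L → x E .] }  — reduce
  I7: { [A → L id . )] }  — shift
  I8: { [A → L id ) .] }  — reduce
  I9: { [A → / A . L], [L → . x E], [L → . x] }  — shift
  I10: { [A → / A L .] }  — reduce

No state contains both a complete item and a shift item.

Answer: No shift-reduce conflicts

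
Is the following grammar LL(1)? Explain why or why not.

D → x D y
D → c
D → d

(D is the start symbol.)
Yes, the grammar is LL(1).

A grammar is LL(1) if for each non-terminal N with multiple productions, the predict sets of those productions are pairwise disjoint, where PREDICT(N → α) = (FIRST(α) \ {ε}) ∪ (FOLLOW(N) if α ⇒* ε).

For D:
  PREDICT(D → x D y) = { 'x' }
  PREDICT(D → c) = { 'c' }
  PREDICT(D → d) = { 'd' }

All predict sets are disjoint. The grammar IS LL(1).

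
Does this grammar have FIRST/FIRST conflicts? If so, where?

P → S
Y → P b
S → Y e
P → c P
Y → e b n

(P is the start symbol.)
A FIRST/FIRST conflict occurs when two productions N → α and N → β for the same non-terminal have FIRST(α) ∩ FIRST(β) ≠ ∅ (with ε ∈ FIRST of a nullable right-hand side, so two nullable alternatives also conflict).

FIRST sets of the non-terminals at (or reachable through a nullable prefix from) the front of some alternative:
  FIRST(S) = { 'c', 'e' }
  FIRST(P) = { 'c', 'e' }

Productions for P:
  P → S: FIRST = { 'c', 'e' }
  P → c P: FIRST = { 'c' }
Productions for Y:
  Y → P b: FIRST = { 'c', 'e' }
  Y → e b n: FIRST = { 'e' }
S has only one production, so no FIRST/FIRST conflict is possible there.

Conflict for P: P → S and P → c P
  Overlap: { 'c' }
Conflict for Y: Y → P b and Y → e b n
  Overlap: { 'e' }

Answer: Yes. P → S / P → c P on { 'c' }; Y → P b / Y → e b n on { 'e' }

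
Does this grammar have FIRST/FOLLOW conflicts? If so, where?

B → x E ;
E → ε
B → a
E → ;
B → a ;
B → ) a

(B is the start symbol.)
Yes. E → ';' with FOLLOW(E) on { ';' }

A FIRST/FOLLOW conflict occurs when a non-terminal N has a nullable alternative N → β (β ⇒* ε) and another alternative N → α with FIRST(α) ∩ FOLLOW(N) ≠ ∅: on such a lookahead the parser cannot decide between expanding α and letting N vanish via β.

Nullable non-terminals: E.

E: nullable alternative(s) E → ε; FOLLOW(E) = { ';' }
  E → ε: FIRST \ {ε} = { } — this is the only nullable alternative, skip
  E → ;: FIRST \ {ε} = { ';' } — overlaps FOLLOW(E) on { ';' }: CONFLICT

B has no nullable alternative, so no FIRST/FOLLOW check is needed there.

So the grammar has 1 FIRST/FOLLOW conflict (marked CONFLICT above).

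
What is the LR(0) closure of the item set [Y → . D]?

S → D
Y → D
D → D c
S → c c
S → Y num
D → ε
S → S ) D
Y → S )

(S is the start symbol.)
{ [D → . D c], [D → .], [Y → . D] }

Start with: [Y → . D]
  [Y → . D] has the dot before D: add [D → . D c], [D → .]
No further items can be added.

CLOSURE = { [D → . D c], [D → .], [Y → . D] }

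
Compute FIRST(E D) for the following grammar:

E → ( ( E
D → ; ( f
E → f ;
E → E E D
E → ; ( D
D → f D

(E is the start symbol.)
FIRST sets of the non-terminals involved (from the grammar, by fixed-point iteration):
  FIRST(E) = { '(', ';', 'f' }

To compute FIRST(E D), process the symbols left to right:
Symbol E is a non-terminal. Add FIRST(E) \ {ε} = { '(', ';', 'f' }
E is not nullable (ε ∉ FIRST(E)), so stop here.
FIRST(E D) = { '(', ';', 'f' }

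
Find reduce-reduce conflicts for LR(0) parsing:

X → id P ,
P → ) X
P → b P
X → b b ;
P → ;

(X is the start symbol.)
Augment with X' → X and build the canonical LR(0) collection (I0 = CLOSURE({[X' → . X]}), then GOTO on every symbol after a dot until no new states appear). It has 13 states:
  I0: { [X → . b b ;], [X → . id P ,], [X' → . X] }  — shift
  I1: { [X' → X .] }  — accept
  I2: { [X → b . b ;] }  — shift
  I3: { [P → . ) X], [P → . ;], [P → . b P], [X → id . P ,] }  — shift
  I4: { [P → ) . X], [X → . b b ;], [X → . id P ,] }  — shift
  I5: { [P → ; .] }  — reduce
  I6: { [X → id P . ,] }  — shift
  I7: { [P → . ) X], [P → . ;], [P → . b P], [P → b . P] }  — shift
  I8: { [P → b P .] }  — reduce
  I9: { [X → id P , .] }  — reduce
  I10: { [P → ) X .] }  — reduce
  I11: { [X → b b . ;] }  — shift
  I12: { [X → b b ; .] }  — reduce

No state contains more than one complete item.

Answer: No reduce-reduce conflicts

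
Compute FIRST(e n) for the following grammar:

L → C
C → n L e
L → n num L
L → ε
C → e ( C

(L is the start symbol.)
To compute FIRST(e n), process the symbols left to right:
Symbol e is a terminal. Add 'e' and stop.
FIRST(e n) = { 'e' }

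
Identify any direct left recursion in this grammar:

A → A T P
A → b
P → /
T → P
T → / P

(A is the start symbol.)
Yes, A is left-recursive

A → A T P: LEFT RECURSIVE (starts with A)
A → b: starts with b
P → /: starts with '/'
T → P: starts with P
T → / P: starts with '/'

The grammar has direct left recursion on: A.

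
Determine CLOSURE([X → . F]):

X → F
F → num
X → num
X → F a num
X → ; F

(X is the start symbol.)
To compute CLOSURE, for each item [A → α.Bβ] where B is a non-terminal, add [B → .γ] for all productions B → γ; repeat for the newly added items until nothing changes.

Start with: [X → . F]
  [X → . F] has the dot before F: add [F → . num]
No further items can be added.

CLOSURE = { [F → . num], [X → . F] }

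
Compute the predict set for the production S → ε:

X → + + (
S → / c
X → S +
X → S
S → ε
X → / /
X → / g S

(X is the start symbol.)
{ $, '+' }

PREDICT(S → ε) = (FIRST(RHS) \ {ε}) ∪ (FOLLOW(S) if ε ∈ FIRST(RHS), i.e. RHS ⇒* ε)
The right-hand side is ε (FIRST(ε) = { ε }), so the predict set is FOLLOW(S) = { $, '+' }
PREDICT(S → ε) = { $, '+' }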